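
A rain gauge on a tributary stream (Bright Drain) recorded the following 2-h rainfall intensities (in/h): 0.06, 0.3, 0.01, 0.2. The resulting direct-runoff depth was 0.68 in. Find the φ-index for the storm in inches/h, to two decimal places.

φ ≈ 0.08 in/h

Only the 2 blocks with intensity above φ contribute runoff: 0.3, 0.2 in/h.
Σ(I−φ)·Δt = d  ⇒  (0.3+0.2 − 2φ)·2 = 0.68
φ = (0.5000 − 0.68/2) / 2 = 0.08 in/h.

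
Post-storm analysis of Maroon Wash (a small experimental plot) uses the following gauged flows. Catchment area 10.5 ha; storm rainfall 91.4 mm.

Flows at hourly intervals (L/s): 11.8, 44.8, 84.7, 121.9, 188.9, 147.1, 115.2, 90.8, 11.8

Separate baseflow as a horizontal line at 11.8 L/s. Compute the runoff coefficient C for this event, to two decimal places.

ΣQ_DR = 710.8 L/s; V = ΣQ_DR·Δt = 2.559 × 10^6 L.
Runoff depth d = V / A = 24.37 mm.
C = d / P = 24.37 / 91.4 = 0.27.

C ≈ 0.27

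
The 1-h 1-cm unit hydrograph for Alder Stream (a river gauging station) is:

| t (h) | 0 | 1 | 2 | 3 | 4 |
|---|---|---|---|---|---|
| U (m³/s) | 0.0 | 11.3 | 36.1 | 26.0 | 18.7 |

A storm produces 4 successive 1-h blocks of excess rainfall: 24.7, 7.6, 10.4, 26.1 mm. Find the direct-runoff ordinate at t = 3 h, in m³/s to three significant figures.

By discrete convolution, Q_j = Σ (P_i / 10 mm) · U_{j−i}.
At t = 3 h (j=3): Q = (24.7/10)·26.0 + (7.6/10)·36.1 + (10.4/10)·11.3 + (26.1/10)·0.0 = 103 m³/s.

Q ≈ 103 m³/s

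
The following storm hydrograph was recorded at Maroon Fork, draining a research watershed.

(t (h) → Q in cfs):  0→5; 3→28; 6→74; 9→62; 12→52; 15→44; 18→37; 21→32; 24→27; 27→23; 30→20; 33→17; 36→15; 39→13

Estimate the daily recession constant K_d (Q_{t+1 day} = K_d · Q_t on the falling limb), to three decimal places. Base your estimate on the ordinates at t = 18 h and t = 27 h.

Between t = 18 h and t = 27 h the flow falls from 37 to 23 cfs over 3×3 h = 9 h.
Per-interval ratio K = (23/37)^(1/3) = 0.8534; K_d = K^(24/3) = 0.281.

K_d ≈ 0.281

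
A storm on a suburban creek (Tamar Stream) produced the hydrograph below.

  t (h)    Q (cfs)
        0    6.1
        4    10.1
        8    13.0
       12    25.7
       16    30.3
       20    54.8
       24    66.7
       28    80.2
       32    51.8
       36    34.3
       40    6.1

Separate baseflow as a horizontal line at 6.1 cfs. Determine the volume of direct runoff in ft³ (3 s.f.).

V ≈ 4.49 × 10^6 ft³

Direct-runoff ordinates (Q − Q_b): 0.0, 4.0, 6.9, 19.6, 24.2, 48.7, 60.6, 74.1, 45.7, 28.2, 0.0 cfs.
ΣQ_DR = 312.0 cfs.
With Δt = 4 h = 14400 s, V = ΣQ_DR · Δt = 312.0 × 14400 = 4.49 × 10^6 ft³.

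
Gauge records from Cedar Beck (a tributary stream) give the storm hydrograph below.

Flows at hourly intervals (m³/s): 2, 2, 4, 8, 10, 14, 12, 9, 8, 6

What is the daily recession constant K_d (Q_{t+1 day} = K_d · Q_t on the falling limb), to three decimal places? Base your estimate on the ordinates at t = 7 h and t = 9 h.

K_d ≈ 0.008

Between t = 7 h and t = 9 h the flow falls from 9 to 6 m³/s over 2×1 h = 2 h.
Per-interval ratio K = (6/9)^(1/2) = 0.8165; K_d = K^(24/1) = 0.008.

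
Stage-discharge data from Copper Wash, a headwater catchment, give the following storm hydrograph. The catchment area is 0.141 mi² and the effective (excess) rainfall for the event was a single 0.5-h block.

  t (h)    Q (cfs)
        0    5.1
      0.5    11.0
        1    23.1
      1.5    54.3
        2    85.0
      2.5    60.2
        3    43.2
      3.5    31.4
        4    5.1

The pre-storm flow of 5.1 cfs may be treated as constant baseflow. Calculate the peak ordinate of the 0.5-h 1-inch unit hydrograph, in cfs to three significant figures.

U_p ≈ 53.4 cfs

Direct runoff: 0.0, 5.9, 18.0, 49.2, 79.9, 55.1, 38.1, 26.3, 0.0 cfs; ΣQ_DR = 272.5 cfs, peak = 79.9 cfs.
Runoff depth d = ΣQ_DR·Δt / A = 272.5 × 1800 / (0.141 mi²) = 1.497 in.
The 1-inch UH is the DRH scaled by (1 in)/d, so U_p = 79.9 × 1/1.497 = 53.4 cfs.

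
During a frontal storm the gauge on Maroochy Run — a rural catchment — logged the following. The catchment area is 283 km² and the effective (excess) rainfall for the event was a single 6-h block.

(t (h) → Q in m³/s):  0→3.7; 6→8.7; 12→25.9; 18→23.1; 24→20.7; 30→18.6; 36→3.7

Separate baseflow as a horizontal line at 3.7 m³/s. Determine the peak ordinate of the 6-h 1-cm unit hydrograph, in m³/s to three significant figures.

Direct runoff: 0.0, 5.0, 22.2, 19.4, 17.0, 14.9, 0.0 m³/s; ΣQ_DR = 78.50 m³/s, peak = 22.2 m³/s.
Runoff depth d = ΣQ_DR·Δt / A = 78.50 × 21600 / (283 km²) = 5.992 mm.
The 1-cm UH is the DRH scaled by (10 mm)/d, so U_p = 22.2 × 10/5.992 = 37.1 m³/s.

U_p ≈ 37.1 m³/s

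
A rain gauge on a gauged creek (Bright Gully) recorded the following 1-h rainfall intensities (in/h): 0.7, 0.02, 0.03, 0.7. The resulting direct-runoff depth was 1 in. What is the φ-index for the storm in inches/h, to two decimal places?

φ ≈ 0.20 in/h

Only the 2 blocks with intensity above φ contribute runoff: 0.7, 0.7 in/h.
Σ(I−φ)·Δt = d  ⇒  (0.7+0.7 − 2φ)·1 = 1
φ = (1.400 − 1/1) / 2 = 0.20 in/h.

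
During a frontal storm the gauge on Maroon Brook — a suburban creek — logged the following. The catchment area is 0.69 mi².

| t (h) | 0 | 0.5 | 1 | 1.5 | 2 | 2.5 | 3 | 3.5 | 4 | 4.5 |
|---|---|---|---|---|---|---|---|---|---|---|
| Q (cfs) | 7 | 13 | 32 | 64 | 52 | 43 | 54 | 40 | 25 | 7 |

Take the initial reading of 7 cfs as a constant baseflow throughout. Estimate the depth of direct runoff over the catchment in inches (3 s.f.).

Direct runoff: 0.0, 6.0, 25.0, 57.0, 45.0, 36.0, 47.0, 33.0, 18.0, 0.0 cfs; ΣQ_DR = 267.0 cfs.
V = ΣQ_DR · Δt = 267.0 × 1800 s = 4.806 × 10^5 ft³.
Over A = 0.69 mi², depth = V / A = 0.300 in.

d ≈ 0.300 in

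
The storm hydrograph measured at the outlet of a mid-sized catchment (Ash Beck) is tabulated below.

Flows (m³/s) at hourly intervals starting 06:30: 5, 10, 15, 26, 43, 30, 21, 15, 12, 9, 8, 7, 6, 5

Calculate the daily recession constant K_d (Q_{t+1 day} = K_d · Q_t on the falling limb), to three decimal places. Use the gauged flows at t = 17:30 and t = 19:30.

Between t = 17:30 and t = 19:30 the flow falls from 7 to 5 m³/s over 2×1 h = 2 h.
Per-interval ratio K = (5/7)^(1/2) = 0.8452; K_d = K^(24/1) = 0.018.

K_d ≈ 0.018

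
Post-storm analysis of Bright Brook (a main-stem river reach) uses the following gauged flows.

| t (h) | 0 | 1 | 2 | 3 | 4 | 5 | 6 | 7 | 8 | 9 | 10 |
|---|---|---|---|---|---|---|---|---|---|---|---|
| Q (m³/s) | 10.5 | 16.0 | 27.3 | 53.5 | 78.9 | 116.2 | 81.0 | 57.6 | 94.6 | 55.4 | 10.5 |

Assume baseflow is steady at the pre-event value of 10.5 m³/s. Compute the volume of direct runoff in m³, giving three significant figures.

Direct-runoff ordinates (Q − Q_b): 0.0, 5.5, 16.8, 43.0, 68.4, 105.7, 70.5, 47.1, 84.1, 44.9, 0.0 m³/s.
ΣQ_DR = 486.0 m³/s.
With Δt = 1 h = 3600 s, V = ΣQ_DR · Δt = 486.0 × 3600 = 1.75 × 10^6 m³.

V ≈ 1.75 × 10^6 m³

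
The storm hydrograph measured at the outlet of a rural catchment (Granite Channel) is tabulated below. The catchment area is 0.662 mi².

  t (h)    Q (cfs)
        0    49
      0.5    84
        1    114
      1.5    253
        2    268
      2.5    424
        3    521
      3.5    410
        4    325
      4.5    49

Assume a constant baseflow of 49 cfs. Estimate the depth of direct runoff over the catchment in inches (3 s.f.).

Direct runoff: 0.0, 35.0, 65.0, 204.0, 219.0, 375.0, 472.0, 361.0, 276.0, 0.0 cfs; ΣQ_DR = 2007 cfs.
V = ΣQ_DR · Δt = 2007 × 1800 s = 3.613 × 10^6 ft³.
Over A = 0.662 mi², depth = V / A = 2.35 in.

d ≈ 2.35 in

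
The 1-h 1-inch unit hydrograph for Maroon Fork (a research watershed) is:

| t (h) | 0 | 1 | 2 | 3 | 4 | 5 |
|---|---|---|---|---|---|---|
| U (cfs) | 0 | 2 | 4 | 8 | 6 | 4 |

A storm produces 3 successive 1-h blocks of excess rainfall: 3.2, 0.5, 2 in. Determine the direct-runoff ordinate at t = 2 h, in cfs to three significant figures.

By discrete convolution, Q_j = Σ (P_i / 1 in) · U_{j−i}.
At t = 2 h (j=2): Q = (3.2/1)·4 + (0.5/1)·2 + (2/1)·0 = 13.8 cfs.

Q ≈ 13.8 cfs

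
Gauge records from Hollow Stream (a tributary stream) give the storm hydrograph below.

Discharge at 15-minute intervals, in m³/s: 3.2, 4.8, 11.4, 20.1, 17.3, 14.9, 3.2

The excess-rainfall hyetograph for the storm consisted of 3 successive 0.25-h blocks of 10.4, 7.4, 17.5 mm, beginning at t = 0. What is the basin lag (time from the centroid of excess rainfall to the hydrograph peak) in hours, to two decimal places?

Centroid of excess rainfall: t_c = Σ P_i·t̄_i / ΣP_i = 0.4253 h (block centres at 0.125, 0.375, 0.625 h).
Hydrograph peak occurs at t = 0.75 h, so basin lag t_L = 0.75 − 0.4253 = 0.32 h.

t_L ≈ 0.32 h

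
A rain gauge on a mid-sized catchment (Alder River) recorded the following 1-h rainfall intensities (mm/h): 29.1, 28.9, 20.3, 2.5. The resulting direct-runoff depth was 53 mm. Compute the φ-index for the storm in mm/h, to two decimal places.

φ ≈ 8.43 mm/h

Only the 3 blocks with intensity above φ contribute runoff: 29.1, 28.9, 20.3 mm/h.
Σ(I−φ)·Δt = d  ⇒  (29.1+28.9+20.3 − 3φ)·1 = 53
φ = (78.30 − 53/1) / 3 = 8.43 mm/h.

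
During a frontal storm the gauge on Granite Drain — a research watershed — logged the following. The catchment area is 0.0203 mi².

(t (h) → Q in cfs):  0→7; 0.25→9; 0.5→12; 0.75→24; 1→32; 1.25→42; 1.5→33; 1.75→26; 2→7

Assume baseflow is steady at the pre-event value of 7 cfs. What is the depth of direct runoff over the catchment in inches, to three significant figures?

Direct runoff: 0.0, 2.0, 5.0, 17.0, 25.0, 35.0, 26.0, 19.0, 0.0 cfs; ΣQ_DR = 129.0 cfs.
V = ΣQ_DR · Δt = 129.0 × 900 s = 1.161 × 10^5 ft³.
Over A = 0.0203 mi², depth = V / A = 2.46 in.

d ≈ 2.46 in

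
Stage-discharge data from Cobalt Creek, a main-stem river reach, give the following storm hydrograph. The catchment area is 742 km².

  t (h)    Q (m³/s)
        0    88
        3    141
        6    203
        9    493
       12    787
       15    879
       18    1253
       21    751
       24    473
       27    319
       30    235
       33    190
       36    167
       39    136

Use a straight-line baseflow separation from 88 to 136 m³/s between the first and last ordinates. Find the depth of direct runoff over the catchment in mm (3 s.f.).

d ≈ 66.2 mm

Direct runoff: 0.00, 49.31, 107.62, 393.92, 684.23, 772.54, 1142.85, 637.15, 355.46, 197.77, 110.08, 61.38, 34.69, 0.00 m³/s; ΣQ_DR = 4547 m³/s.
V = ΣQ_DR · Δt = 4547 × 10800 s = 4.911 × 10^7 m³.
Over A = 742 km², depth = V / A = 66.2 mm.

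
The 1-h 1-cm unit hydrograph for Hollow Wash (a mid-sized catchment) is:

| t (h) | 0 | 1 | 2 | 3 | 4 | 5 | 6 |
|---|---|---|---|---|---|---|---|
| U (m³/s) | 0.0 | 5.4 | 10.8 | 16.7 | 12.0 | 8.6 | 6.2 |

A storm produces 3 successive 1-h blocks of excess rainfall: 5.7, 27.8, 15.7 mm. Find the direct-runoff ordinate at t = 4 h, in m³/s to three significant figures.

Q ≈ 70.2 m³/s

By discrete convolution, Q_j = Σ (P_i / 10 mm) · U_{j−i}.
At t = 4 h (j=4): Q = (5.7/10)·12.0 + (27.8/10)·16.7 + (15.7/10)·10.8 = 70.2 m³/s.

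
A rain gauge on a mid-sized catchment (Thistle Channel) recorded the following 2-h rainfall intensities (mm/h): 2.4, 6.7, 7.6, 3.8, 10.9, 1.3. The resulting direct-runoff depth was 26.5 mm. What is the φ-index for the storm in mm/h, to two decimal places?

Only the 3 blocks with intensity above φ contribute runoff: 6.7, 7.6, 10.9 mm/h.
Σ(I−φ)·Δt = d  ⇒  (6.7+7.6+10.9 − 3φ)·2 = 26.5
φ = (25.20 − 26.5/2) / 3 = 3.98 mm/h.

φ ≈ 3.98 mm/h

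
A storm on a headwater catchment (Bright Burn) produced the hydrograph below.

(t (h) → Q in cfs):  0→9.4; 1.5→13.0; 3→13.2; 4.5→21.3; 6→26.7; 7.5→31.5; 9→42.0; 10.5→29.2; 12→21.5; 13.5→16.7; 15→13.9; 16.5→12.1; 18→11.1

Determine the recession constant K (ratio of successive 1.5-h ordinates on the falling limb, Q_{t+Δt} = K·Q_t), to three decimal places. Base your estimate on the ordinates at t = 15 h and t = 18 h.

Using the recession-limb readings at t = 15 h and t = 18 h: Q falls from 13.9 to 11.1 cfs over 2 intervals.
K = (Q₂/Q₁)^(1/2) = (11.1/13.9)^(1/2) = 0.894.

K ≈ 0.894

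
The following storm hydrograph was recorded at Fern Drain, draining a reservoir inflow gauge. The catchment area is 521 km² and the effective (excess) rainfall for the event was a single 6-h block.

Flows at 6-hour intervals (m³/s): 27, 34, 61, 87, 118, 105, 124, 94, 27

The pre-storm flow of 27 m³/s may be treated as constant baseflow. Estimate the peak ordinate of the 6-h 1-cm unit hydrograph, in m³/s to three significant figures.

Direct runoff: 0.0, 7.0, 34.0, 60.0, 91.0, 78.0, 97.0, 67.0, 0.0 m³/s; ΣQ_DR = 434.0 m³/s, peak = 97.0 m³/s.
Runoff depth d = ΣQ_DR·Δt / A = 434.0 × 21600 / (521 km²) = 17.99 mm.
The 1-cm UH is the DRH scaled by (10 mm)/d, so U_p = 97.0 × 10/17.99 = 53.9 m³/s.

U_p ≈ 53.9 m³/s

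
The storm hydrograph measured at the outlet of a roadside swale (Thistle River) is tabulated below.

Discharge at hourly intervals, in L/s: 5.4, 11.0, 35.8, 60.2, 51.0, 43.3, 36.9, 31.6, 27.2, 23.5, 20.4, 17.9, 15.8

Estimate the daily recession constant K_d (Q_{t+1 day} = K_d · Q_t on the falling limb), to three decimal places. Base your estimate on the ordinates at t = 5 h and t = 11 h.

K_d ≈ 0.029

Between t = 5 h and t = 11 h the flow falls from 43.3 to 17.9 L/s over 6×1 h = 6 h.
Per-interval ratio K = (17.9/43.3)^(1/6) = 0.8631; K_d = K^(24/1) = 0.029.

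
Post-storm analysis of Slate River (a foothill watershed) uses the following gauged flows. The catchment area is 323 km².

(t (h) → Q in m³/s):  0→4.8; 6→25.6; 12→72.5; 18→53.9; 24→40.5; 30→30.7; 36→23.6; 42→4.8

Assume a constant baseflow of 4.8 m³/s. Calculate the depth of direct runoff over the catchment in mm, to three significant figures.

Direct runoff: 0.0, 20.8, 67.7, 49.1, 35.7, 25.9, 18.8, 0.0 m³/s; ΣQ_DR = 218.0 m³/s.
V = ΣQ_DR · Δt = 218.0 × 21600 s = 4.709 × 10^6 m³.
Over A = 323 km², depth = V / A = 14.6 mm.

d ≈ 14.6 mm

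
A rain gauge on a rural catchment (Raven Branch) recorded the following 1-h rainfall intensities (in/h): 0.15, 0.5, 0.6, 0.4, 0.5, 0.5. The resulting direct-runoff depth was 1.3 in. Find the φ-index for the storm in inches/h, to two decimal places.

Only the 5 blocks with intensity above φ contribute runoff: 0.5, 0.6, 0.4, 0.5, 0.5 in/h.
Σ(I−φ)·Δt = d  ⇒  (0.5+0.6+0.4+0.5+0.5 − 5φ)·1 = 1.3
φ = (2.500 − 1.3/1) / 5 = 0.24 in/h.

φ ≈ 0.24 in/h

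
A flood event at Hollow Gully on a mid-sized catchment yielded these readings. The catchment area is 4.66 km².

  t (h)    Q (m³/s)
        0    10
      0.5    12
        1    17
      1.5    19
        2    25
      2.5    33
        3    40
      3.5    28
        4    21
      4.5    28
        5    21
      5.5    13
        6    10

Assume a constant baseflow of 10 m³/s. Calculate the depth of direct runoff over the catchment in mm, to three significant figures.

Direct runoff: 0.0, 2.0, 7.0, 9.0, 15.0, 23.0, 30.0, 18.0, 11.0, 18.0, 11.0, 3.0, 0.0 m³/s; ΣQ_DR = 147.0 m³/s.
V = ΣQ_DR · Δt = 147.0 × 1800 s = 2.646 × 10^5 m³.
Over A = 4.66 km², depth = V / A = 56.8 mm.

d ≈ 56.8 mm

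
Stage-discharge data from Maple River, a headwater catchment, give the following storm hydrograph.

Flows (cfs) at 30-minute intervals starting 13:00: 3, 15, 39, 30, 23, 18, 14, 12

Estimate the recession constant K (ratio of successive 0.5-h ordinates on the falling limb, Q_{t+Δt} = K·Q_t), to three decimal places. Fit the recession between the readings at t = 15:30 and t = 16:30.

Using the recession-limb readings at t = 15:30 and t = 16:30: Q falls from 18 to 12 cfs over 2 intervals.
K = (Q₂/Q₁)^(1/2) = (12/18)^(1/2) = 0.816.

K ≈ 0.816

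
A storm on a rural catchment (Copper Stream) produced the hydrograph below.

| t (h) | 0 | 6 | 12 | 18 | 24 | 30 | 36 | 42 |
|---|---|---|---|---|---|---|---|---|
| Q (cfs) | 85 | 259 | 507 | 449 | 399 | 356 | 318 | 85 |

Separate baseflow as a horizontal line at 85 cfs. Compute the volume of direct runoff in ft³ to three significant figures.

Direct-runoff ordinates (Q − Q_b): 0.0, 174.0, 422.0, 364.0, 314.0, 271.0, 233.0, 0.0 cfs.
ΣQ_DR = 1778 cfs.
With Δt = 6 h = 21600 s, V = ΣQ_DR · Δt = 1778 × 21600 = 3.84 × 10^7 ft³.

V ≈ 3.84 × 10^7 ft³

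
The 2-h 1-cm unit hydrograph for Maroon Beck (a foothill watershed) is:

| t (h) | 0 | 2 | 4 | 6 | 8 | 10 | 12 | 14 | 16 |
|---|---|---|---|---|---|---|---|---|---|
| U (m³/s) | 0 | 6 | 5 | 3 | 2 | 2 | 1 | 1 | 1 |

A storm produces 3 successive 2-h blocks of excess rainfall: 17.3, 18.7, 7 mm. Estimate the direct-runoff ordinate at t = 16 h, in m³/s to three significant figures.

Q ≈ 4.30 m³/s

By discrete convolution, Q_j = Σ (P_i / 10 mm) · U_{j−i}.
At t = 16 h (j=8): Q = (17.3/10)·1 + (18.7/10)·1 + (7/10)·1 = 4.30 m³/s.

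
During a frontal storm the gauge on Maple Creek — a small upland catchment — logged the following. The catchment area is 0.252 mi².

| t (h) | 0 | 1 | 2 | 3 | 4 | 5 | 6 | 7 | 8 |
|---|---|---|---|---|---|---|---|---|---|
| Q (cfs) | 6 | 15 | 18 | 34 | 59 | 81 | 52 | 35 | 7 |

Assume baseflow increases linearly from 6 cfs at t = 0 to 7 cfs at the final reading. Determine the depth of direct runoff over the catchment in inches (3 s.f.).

d ≈ 1.53 in

Direct runoff: 0.00, 8.88, 11.75, 27.62, 52.50, 74.38, 45.25, 28.12, 0.00 cfs; ΣQ_DR = 248.5 cfs.
V = ΣQ_DR · Δt = 248.5 × 3600 s = 8.946 × 10^5 ft³.
Over A = 0.252 mi², depth = V / A = 1.53 in.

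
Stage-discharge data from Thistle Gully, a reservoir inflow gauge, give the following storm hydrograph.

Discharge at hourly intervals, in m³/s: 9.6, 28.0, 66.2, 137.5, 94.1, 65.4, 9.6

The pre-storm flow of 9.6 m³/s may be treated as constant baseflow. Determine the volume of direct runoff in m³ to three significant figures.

V ≈ 1.24 × 10^6 m³

Direct-runoff ordinates (Q − Q_b): 0.0, 18.4, 56.6, 127.9, 84.5, 55.8, 0.0 m³/s.
ΣQ_DR = 343.2 m³/s.
With Δt = 1 h = 3600 s, V = ΣQ_DR · Δt = 343.2 × 3600 = 1.24 × 10^6 m³.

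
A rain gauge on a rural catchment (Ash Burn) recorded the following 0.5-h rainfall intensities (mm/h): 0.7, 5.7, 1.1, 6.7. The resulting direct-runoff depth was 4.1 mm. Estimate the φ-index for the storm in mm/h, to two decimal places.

φ ≈ 2.10 mm/h

Only the 2 blocks with intensity above φ contribute runoff: 5.7, 6.7 mm/h.
Σ(I−φ)·Δt = d  ⇒  (5.7+6.7 − 2φ)·0.5 = 4.1
φ = (12.40 − 4.1/0.5) / 2 = 2.10 mm/h.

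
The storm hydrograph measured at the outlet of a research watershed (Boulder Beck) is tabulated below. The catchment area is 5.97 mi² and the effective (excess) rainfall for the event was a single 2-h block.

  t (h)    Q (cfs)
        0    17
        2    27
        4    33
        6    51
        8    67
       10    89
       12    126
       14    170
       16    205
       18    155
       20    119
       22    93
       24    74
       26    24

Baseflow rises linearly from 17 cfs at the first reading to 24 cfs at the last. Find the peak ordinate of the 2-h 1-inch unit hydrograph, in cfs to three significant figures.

Direct runoff: 0.00, 9.46, 14.92, 32.38, 47.85, 69.31, 105.77, 149.23, 183.69, 133.15, 96.62, 70.08, 50.54, 0.00 cfs; ΣQ_DR = 963.0 cfs, peak = 183.69 cfs.
Runoff depth d = ΣQ_DR·Δt / A = 963.0 × 7200 / (5.97 mi²) = 0.4999 in.
The 1-inch UH is the DRH scaled by (1 in)/d, so U_p = 183.69 × 1/0.4999 = 367 cfs.

U_p ≈ 367 cfs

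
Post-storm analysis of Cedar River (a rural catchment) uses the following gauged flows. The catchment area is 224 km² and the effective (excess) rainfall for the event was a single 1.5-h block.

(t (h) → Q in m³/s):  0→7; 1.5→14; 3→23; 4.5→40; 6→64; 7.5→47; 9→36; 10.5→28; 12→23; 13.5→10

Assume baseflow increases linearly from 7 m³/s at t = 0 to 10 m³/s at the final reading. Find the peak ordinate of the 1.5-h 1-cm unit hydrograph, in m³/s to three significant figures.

U_p ≈ 112 m³/s

Direct runoff: 0.00, 6.67, 15.33, 32.00, 55.67, 38.33, 27.00, 18.67, 13.33, 0.00 m³/s; ΣQ_DR = 207.0 m³/s, peak = 55.67 m³/s.
Runoff depth d = ΣQ_DR·Δt / A = 207.0 × 5400 / (224 km²) = 4.990 mm.
The 1-cm UH is the DRH scaled by (10 mm)/d, so U_p = 55.67 × 10/4.990 = 112 m³/s.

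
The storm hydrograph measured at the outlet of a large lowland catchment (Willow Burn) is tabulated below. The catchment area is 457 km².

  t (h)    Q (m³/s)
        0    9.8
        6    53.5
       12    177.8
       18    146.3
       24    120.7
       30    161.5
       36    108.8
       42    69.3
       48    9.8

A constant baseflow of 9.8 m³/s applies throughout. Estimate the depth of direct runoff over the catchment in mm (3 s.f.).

d ≈ 36.4 mm

Direct runoff: 0.0, 43.7, 168.0, 136.5, 110.9, 151.7, 99.0, 59.5, 0.0 m³/s; ΣQ_DR = 769.3 m³/s.
V = ΣQ_DR · Δt = 769.3 × 21600 s = 1.662 × 10^7 m³.
Over A = 457 km², depth = V / A = 36.4 mm.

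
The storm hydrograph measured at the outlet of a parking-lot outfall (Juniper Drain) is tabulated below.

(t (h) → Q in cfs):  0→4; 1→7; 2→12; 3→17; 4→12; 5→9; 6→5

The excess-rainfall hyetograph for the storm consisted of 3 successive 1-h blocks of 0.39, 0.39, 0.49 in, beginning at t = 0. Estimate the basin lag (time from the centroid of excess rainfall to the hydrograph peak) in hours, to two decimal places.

Centroid of excess rainfall: t_c = Σ P_i·t̄_i / ΣP_i = 1.5787 h (block centres at 0.5, 1.5, 2.5 h).
Hydrograph peak occurs at t = 3 h, so basin lag t_L = 3 − 1.5787 = 1.42 h.

t_L ≈ 1.42 h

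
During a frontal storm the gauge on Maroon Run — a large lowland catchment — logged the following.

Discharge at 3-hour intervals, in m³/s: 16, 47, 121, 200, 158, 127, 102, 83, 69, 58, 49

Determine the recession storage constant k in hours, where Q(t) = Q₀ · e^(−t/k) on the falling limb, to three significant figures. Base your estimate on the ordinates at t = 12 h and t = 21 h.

On the falling limb, Q drops from 158 to 83 m³/s between t = 12 h and t = 21 h (Δt = 9 h).
k = −Δt / ln(Q₂/Q₁) = −9 / ln(83/158) = 14.0 h.

k ≈ 14.0 h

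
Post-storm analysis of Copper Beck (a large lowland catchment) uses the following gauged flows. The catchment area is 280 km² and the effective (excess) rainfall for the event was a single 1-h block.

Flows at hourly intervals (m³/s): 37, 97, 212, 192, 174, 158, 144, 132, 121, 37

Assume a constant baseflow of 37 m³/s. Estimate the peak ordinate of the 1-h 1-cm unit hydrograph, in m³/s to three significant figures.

U_p ≈ 146 m³/s

Direct runoff: 0.0, 60.0, 175.0, 155.0, 137.0, 121.0, 107.0, 95.0, 84.0, 0.0 m³/s; ΣQ_DR = 934.0 m³/s, peak = 175.0 m³/s.
Runoff depth d = ΣQ_DR·Δt / A = 934.0 × 3600 / (280 km²) = 12.01 mm.
The 1-cm UH is the DRH scaled by (10 mm)/d, so U_p = 175.0 × 10/12.01 = 146 m³/s.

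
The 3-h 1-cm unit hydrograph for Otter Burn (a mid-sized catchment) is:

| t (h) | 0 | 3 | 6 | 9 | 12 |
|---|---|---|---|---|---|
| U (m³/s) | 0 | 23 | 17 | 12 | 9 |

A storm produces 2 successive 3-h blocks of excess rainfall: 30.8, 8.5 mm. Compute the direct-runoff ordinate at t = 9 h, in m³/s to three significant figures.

Q ≈ 51.4 m³/s

By discrete convolution, Q_j = Σ (P_i / 10 mm) · U_{j−i}.
At t = 9 h (j=3): Q = (30.8/10)·12 + (8.5/10)·17 = 51.4 m³/s.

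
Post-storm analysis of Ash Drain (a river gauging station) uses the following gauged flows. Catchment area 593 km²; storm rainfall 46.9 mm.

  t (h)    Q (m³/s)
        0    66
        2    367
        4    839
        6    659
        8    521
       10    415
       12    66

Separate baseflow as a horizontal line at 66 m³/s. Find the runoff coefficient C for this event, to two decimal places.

C ≈ 0.64

ΣQ_DR = 2471 m³/s; V = ΣQ_DR·Δt = 1.779 × 10^7 m³.
Runoff depth d = V / A = 30.00 mm.
C = d / P = 30.00 / 46.9 = 0.64.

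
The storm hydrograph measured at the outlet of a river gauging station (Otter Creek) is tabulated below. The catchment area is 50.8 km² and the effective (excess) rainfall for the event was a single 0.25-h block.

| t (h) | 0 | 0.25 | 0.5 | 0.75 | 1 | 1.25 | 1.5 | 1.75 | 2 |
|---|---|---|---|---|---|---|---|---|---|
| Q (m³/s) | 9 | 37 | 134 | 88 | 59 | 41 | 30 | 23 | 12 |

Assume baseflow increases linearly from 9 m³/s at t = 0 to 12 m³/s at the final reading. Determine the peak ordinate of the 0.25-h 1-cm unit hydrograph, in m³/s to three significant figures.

U_p ≈ 207 m³/s

Direct runoff: 0.00, 27.62, 124.25, 77.88, 48.50, 30.12, 18.75, 11.38, 0.00 m³/s; ΣQ_DR = 338.5 m³/s, peak = 124.25 m³/s.
Runoff depth d = ΣQ_DR·Δt / A = 338.5 × 900 / (50.8 km²) = 5.997 mm.
The 1-cm UH is the DRH scaled by (10 mm)/d, so U_p = 124.25 × 10/5.997 = 207 m³/s.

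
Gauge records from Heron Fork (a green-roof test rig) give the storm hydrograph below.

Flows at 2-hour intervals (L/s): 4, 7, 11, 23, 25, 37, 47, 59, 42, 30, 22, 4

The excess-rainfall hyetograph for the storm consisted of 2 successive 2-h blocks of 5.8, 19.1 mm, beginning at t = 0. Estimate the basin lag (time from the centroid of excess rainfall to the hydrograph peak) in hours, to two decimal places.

Centroid of excess rainfall: t_c = Σ P_i·t̄_i / ΣP_i = 2.5341 h (block centres at 1, 3 h).
Hydrograph peak occurs at t = 14 h, so basin lag t_L = 14 − 2.5341 = 11.47 h.

t_L ≈ 11.47 h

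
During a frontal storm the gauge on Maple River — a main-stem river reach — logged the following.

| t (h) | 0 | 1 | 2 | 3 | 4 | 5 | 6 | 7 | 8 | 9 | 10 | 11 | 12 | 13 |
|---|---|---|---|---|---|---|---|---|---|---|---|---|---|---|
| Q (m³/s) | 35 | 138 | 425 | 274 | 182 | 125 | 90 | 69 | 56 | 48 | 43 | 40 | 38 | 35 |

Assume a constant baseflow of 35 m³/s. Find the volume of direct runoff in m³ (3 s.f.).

Direct-runoff ordinates (Q − Q_b): 0.0, 103.0, 390.0, 239.0, 147.0, 90.0, 55.0, 34.0, 21.0, 13.0, 8.0, 5.0, 3.0, 0.0 m³/s.
ΣQ_DR = 1108 m³/s.
With Δt = 1 h = 3600 s, V = ΣQ_DR · Δt = 1108 × 3600 = 3.99 × 10^6 m³.

V ≈ 3.99 × 10^6 m³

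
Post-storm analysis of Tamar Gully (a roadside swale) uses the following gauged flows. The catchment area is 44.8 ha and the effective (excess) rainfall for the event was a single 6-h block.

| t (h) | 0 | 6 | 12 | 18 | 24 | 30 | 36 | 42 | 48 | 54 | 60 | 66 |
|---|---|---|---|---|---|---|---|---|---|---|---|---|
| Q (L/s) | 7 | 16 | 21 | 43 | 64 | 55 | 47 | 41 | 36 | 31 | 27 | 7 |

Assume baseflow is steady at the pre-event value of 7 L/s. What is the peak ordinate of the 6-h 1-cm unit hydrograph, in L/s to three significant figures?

U_p ≈ 38.0 L/s

Direct runoff: 0.0, 9.0, 14.0, 36.0, 57.0, 48.0, 40.0, 34.0, 29.0, 24.0, 20.0, 0.0 L/s; ΣQ_DR = 311.0 L/s, peak = 57.0 L/s.
Runoff depth d = ΣQ_DR·Δt / A = 311.0 × 21600 / (44.8 ha) = 14.99 mm.
The 1-cm UH is the DRH scaled by (10 mm)/d, so U_p = 57.0 × 10/14.99 = 38.0 L/s.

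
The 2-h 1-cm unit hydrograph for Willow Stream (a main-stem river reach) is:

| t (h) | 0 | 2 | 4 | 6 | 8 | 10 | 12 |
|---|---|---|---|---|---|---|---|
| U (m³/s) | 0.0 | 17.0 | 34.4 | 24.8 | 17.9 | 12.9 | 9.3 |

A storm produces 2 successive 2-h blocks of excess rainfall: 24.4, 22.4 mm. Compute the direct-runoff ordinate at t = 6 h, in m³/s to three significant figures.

Q ≈ 138 m³/s

By discrete convolution, Q_j = Σ (P_i / 10 mm) · U_{j−i}.
At t = 6 h (j=3): Q = (24.4/10)·24.8 + (22.4/10)·34.4 = 138 m³/s.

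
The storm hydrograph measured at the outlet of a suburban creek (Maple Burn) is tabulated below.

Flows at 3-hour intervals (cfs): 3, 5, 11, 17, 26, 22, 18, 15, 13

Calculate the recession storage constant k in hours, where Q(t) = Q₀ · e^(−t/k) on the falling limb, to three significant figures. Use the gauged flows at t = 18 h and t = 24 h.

On the falling limb, Q drops from 18 to 13 cfs between t = 18 h and t = 24 h (Δt = 6 h).
k = −Δt / ln(Q₂/Q₁) = −6 / ln(13/18) = 18.4 h.

k ≈ 18.4 h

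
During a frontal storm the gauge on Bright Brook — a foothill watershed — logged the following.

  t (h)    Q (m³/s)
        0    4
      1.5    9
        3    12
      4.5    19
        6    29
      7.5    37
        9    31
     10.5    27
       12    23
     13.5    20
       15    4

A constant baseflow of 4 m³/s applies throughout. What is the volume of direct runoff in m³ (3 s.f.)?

V ≈ 9.23 × 10^5 m³

Direct-runoff ordinates (Q − Q_b): 0.0, 5.0, 8.0, 15.0, 25.0, 33.0, 27.0, 23.0, 19.0, 16.0, 0.0 m³/s.
ΣQ_DR = 171.0 m³/s.
With Δt = 1.5 h = 5400 s, V = ΣQ_DR · Δt = 171.0 × 5400 = 9.23 × 10^5 m³.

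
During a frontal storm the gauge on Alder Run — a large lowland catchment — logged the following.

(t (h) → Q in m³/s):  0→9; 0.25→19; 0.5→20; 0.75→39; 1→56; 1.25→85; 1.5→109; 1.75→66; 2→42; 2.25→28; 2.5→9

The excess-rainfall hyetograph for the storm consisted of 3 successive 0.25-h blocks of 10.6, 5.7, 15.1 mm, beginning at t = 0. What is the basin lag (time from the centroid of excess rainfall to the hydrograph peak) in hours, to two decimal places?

t_L ≈ 1.09 h

Centroid of excess rainfall: t_c = Σ P_i·t̄_i / ΣP_i = 0.4108 h (block centres at 0.125, 0.375, 0.625 h).
Hydrograph peak occurs at t = 1.5 h, so basin lag t_L = 1.5 − 0.4108 = 1.09 h.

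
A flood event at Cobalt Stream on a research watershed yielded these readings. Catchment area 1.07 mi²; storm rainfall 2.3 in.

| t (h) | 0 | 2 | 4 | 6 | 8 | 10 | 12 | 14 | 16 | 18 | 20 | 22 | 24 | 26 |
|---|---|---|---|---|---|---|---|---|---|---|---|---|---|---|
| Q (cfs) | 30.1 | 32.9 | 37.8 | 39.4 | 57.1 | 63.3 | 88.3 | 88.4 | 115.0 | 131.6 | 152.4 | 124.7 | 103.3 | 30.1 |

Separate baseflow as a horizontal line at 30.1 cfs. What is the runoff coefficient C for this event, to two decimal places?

ΣQ_DR = 673.0 cfs; V = ΣQ_DR·Δt = 4.846 × 10^6 ft³.
Runoff depth d = V / A = 1.949 in.
C = d / P = 1.949 / 2.3 = 0.85.

C ≈ 0.85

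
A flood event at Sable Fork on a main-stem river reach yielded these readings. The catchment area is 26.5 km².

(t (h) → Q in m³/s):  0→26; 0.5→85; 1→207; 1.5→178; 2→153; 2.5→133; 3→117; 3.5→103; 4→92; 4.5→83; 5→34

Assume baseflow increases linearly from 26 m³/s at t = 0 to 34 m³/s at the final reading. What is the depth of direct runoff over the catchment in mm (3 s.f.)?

d ≈ 59.8 mm

Direct runoff: 0.00, 58.20, 179.40, 149.60, 123.80, 103.00, 86.20, 71.40, 59.60, 49.80, 0.00 m³/s; ΣQ_DR = 881.0 m³/s.
V = ΣQ_DR · Δt = 881.0 × 1800 s = 1.586 × 10^6 m³.
Over A = 26.5 km², depth = V / A = 59.8 mm.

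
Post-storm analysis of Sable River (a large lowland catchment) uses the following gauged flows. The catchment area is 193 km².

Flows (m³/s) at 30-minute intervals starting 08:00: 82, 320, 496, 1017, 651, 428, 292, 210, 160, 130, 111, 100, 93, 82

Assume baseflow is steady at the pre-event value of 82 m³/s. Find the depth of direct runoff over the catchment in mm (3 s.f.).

d ≈ 28.2 mm

Direct runoff: 0.0, 238.0, 414.0, 935.0, 569.0, 346.0, 210.0, 128.0, 78.0, 48.0, 29.0, 18.0, 11.0, 0.0 m³/s; ΣQ_DR = 3024 m³/s.
V = ΣQ_DR · Δt = 3024 × 1800 s = 5.443 × 10^6 m³.
Over A = 193 km², depth = V / A = 28.2 mm.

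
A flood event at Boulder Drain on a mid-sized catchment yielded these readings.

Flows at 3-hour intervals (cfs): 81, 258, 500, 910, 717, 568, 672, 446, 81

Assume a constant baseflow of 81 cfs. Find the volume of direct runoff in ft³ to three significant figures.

V ≈ 3.78 × 10^7 ft³

Direct-runoff ordinates (Q − Q_b): 0.0, 177.0, 419.0, 829.0, 636.0, 487.0, 591.0, 365.0, 0.0 cfs.
ΣQ_DR = 3504 cfs.
With Δt = 3 h = 10800 s, V = ΣQ_DR · Δt = 3504 × 10800 = 3.78 × 10^7 ft³.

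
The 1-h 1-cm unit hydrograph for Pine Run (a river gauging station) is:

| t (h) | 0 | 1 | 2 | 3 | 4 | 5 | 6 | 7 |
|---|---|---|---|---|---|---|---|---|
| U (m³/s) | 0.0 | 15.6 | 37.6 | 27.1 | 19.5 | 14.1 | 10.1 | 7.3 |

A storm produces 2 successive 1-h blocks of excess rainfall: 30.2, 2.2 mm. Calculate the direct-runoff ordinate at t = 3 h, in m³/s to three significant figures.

Q ≈ 90.1 m³/s

By discrete convolution, Q_j = Σ (P_i / 10 mm) · U_{j−i}.
At t = 3 h (j=3): Q = (30.2/10)·27.1 + (2.2/10)·37.6 = 90.1 m³/s.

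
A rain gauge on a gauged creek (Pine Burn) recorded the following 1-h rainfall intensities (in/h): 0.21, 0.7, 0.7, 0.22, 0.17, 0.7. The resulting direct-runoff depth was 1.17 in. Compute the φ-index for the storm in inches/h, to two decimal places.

Only the 3 blocks with intensity above φ contribute runoff: 0.7, 0.7, 0.7 in/h.
Σ(I−φ)·Δt = d  ⇒  (0.7+0.7+0.7 − 3φ)·1 = 1.17
φ = (2.100 − 1.17/1) / 3 = 0.31 in/h.

φ ≈ 0.31 in/h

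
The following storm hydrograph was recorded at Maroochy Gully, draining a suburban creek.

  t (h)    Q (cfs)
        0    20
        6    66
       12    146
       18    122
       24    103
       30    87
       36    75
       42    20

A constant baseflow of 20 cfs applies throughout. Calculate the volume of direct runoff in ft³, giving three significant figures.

Direct-runoff ordinates (Q − Q_b): 0.0, 46.0, 126.0, 102.0, 83.0, 67.0, 55.0, 0.0 cfs.
ΣQ_DR = 479.0 cfs.
With Δt = 6 h = 21600 s, V = ΣQ_DR · Δt = 479.0 × 21600 = 1.03 × 10^7 ft³.

V ≈ 1.03 × 10^7 ft³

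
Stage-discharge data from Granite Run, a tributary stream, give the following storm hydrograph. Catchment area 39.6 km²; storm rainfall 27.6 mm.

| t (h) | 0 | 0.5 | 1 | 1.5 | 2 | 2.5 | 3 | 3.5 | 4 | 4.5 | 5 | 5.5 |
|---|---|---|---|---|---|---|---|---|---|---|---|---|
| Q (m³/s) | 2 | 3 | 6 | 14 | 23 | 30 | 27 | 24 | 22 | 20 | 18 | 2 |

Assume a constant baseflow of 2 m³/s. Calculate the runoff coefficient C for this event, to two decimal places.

C ≈ 0.28

ΣQ_DR = 167.0 m³/s; V = ΣQ_DR·Δt = 3.006 × 10^5 m³.
Runoff depth d = V / A = 7.591 mm.
C = d / P = 7.591 / 27.6 = 0.28.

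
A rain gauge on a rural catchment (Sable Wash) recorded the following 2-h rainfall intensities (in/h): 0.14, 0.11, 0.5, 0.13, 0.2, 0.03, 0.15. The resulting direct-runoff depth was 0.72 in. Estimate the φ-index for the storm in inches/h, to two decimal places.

Only the 2 blocks with intensity above φ contribute runoff: 0.5, 0.2 in/h.
Σ(I−φ)·Δt = d  ⇒  (0.5+0.2 − 2φ)·2 = 0.72
φ = (0.7000 − 0.72/2) / 2 = 0.17 in/h.

φ ≈ 0.17 in/h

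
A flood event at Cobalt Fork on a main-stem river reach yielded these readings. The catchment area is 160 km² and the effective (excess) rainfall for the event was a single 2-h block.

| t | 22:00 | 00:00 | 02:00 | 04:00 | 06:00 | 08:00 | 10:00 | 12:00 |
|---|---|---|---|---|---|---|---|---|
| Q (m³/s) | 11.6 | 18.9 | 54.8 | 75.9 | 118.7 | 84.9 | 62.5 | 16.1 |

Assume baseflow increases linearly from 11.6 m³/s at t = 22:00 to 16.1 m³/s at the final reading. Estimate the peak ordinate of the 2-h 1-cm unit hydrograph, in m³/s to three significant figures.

Direct runoff: 0.00, 6.66, 41.91, 62.37, 104.53, 70.09, 47.04, 0.00 m³/s; ΣQ_DR = 332.6 m³/s, peak = 104.53 m³/s.
Runoff depth d = ΣQ_DR·Δt / A = 332.6 × 7200 / (160 km²) = 14.97 mm.
The 1-cm UH is the DRH scaled by (10 mm)/d, so U_p = 104.53 × 10/14.97 = 69.8 m³/s.

U_p ≈ 69.8 m³/s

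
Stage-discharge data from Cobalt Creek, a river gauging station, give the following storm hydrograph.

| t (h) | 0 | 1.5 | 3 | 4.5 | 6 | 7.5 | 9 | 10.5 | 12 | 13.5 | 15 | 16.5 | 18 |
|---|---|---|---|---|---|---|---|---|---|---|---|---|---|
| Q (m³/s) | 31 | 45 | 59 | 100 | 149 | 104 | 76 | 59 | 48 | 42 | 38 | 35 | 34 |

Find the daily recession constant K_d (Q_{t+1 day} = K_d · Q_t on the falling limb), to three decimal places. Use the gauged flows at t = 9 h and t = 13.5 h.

Between t = 9 h and t = 13.5 h the flow falls from 76 to 42 m³/s over 3×1.5 h = 4.5 h.
Per-interval ratio K = (42/76)^(1/3) = 0.8206; K_d = K^(24/1.5) = 0.042.

K_d ≈ 0.042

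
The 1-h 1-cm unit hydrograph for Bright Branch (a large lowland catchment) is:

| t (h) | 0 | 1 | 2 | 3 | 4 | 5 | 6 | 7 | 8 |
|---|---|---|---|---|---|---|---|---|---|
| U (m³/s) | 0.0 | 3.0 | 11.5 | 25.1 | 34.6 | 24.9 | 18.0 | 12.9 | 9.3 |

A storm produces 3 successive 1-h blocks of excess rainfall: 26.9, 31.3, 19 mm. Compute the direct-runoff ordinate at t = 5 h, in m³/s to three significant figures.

By discrete convolution, Q_j = Σ (P_i / 10 mm) · U_{j−i}.
At t = 5 h (j=5): Q = (26.9/10)·24.9 + (31.3/10)·34.6 + (19/10)·25.1 = 223 m³/s.

Q ≈ 223 m³/s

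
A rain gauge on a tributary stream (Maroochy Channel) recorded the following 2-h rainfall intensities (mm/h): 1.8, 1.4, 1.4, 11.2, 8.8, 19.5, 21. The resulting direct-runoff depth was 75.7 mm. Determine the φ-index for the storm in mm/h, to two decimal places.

Only the 4 blocks with intensity above φ contribute runoff: 11.2, 8.8, 19.5, 21 mm/h.
Σ(I−φ)·Δt = d  ⇒  (11.2+8.8+19.5+21 − 4φ)·2 = 75.7
φ = (60.50 − 75.7/2) / 4 = 5.66 mm/h.

φ ≈ 5.66 mm/h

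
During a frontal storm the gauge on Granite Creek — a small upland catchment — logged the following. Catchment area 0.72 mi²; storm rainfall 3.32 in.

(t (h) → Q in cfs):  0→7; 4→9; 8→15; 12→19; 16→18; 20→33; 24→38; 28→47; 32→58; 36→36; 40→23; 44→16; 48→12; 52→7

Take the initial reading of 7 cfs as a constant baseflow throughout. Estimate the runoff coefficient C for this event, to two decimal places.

C ≈ 0.62

ΣQ_DR = 240.0 cfs; V = ΣQ_DR·Δt = 3.456 × 10^6 ft³.
Runoff depth d = V / A = 2.066 in.
C = d / P = 2.066 / 3.32 = 0.62.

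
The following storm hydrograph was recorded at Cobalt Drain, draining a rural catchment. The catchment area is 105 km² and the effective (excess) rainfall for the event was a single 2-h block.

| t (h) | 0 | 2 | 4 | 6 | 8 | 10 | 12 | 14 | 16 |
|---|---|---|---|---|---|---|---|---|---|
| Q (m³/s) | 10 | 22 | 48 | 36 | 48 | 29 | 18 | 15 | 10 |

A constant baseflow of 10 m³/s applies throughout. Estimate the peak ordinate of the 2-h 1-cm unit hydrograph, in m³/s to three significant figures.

Direct runoff: 0.0, 12.0, 38.0, 26.0, 38.0, 19.0, 8.0, 5.0, 0.0 m³/s; ΣQ_DR = 146.0 m³/s, peak = 38.0 m³/s.
Runoff depth d = ΣQ_DR·Δt / A = 146.0 × 7200 / (105 km²) = 10.01 mm.
The 1-cm UH is the DRH scaled by (10 mm)/d, so U_p = 38.0 × 10/10.01 = 38.0 m³/s.

U_p ≈ 38.0 m³/s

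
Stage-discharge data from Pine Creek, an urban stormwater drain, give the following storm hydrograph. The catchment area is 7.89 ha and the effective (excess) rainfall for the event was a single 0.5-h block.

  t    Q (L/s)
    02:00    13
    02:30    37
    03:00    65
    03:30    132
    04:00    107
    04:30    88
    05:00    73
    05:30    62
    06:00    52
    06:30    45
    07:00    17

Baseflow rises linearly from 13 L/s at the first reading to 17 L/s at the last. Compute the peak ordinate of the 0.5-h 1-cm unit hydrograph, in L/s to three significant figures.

Direct runoff: 0.00, 23.60, 51.20, 117.80, 92.40, 73.00, 57.60, 46.20, 35.80, 28.40, 0.00 L/s; ΣQ_DR = 526.0 L/s, peak = 117.80 L/s.
Runoff depth d = ΣQ_DR·Δt / A = 526.0 × 1800 / (7.89 ha) = 12.00 mm.
The 1-cm UH is the DRH scaled by (10 mm)/d, so U_p = 117.80 × 10/12.00 = 98.2 L/s.

U_p ≈ 98.2 L/s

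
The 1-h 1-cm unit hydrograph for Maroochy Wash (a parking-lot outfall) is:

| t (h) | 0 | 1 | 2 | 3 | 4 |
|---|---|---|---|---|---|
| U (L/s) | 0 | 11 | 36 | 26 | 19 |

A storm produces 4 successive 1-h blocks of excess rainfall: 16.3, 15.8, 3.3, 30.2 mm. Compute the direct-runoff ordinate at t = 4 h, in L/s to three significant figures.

By discrete convolution, Q_j = Σ (P_i / 10 mm) · U_{j−i}.
At t = 4 h (j=4): Q = (16.3/10)·19 + (15.8/10)·26 + (3.3/10)·36 + (30.2/10)·11 = 117 L/s.

Q ≈ 117 L/s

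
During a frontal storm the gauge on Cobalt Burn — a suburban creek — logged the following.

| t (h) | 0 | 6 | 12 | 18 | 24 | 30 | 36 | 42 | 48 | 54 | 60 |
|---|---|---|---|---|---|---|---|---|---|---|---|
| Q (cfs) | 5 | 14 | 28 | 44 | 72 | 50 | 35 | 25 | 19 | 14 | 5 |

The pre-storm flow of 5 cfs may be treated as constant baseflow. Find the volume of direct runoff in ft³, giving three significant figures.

V ≈ 5.53 × 10^6 ft³

Direct-runoff ordinates (Q − Q_b): 0.0, 9.0, 23.0, 39.0, 67.0, 45.0, 30.0, 20.0, 14.0, 9.0, 0.0 cfs.
ΣQ_DR = 256.0 cfs.
With Δt = 6 h = 21600 s, V = ΣQ_DR · Δt = 256.0 × 21600 = 5.53 × 10^6 ft³.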